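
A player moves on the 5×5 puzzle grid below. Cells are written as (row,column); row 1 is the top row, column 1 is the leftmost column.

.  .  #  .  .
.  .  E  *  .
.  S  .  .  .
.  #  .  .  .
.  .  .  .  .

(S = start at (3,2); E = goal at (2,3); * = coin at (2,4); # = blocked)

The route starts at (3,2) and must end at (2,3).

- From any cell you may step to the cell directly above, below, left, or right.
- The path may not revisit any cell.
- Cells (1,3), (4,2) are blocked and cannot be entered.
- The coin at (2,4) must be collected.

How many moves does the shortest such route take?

4

Any route passes through (2,4) somewhere between (3,2) and (2,3). Summing Manhattan distances along the two legs ((3,2) → (2,4) → (2,3)) gives a lower bound of 3 + 1 = 4 moves.
A route of 4 moves achieves this: (3,2) → (3,3) → (3,4) → (2,4) → (2,3).
Since 4 matches the lower bound, it is optimal.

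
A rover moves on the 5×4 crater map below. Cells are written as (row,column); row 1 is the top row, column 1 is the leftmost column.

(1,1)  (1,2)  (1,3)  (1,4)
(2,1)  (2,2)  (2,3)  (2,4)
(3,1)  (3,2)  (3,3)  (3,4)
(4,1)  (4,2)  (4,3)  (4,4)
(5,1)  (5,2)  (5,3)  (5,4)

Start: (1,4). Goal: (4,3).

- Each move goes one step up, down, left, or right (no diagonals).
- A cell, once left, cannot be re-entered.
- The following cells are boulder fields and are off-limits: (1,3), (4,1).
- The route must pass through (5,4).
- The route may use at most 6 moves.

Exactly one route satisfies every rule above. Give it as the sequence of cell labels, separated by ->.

The budget equals the shortest possible length, so every move has to be on a shortest route through the required cells.
Route from (1,4): down 4 to (5,4), left 1 to (5,3), up 1 to (4,3) — 6 moves in all.
Check: all required cells visited; 6 ≤ 6 moves.

(1,4) -> (2,4) -> (3,4) -> (4,4) -> (5,4) -> (5,3) -> (4,3)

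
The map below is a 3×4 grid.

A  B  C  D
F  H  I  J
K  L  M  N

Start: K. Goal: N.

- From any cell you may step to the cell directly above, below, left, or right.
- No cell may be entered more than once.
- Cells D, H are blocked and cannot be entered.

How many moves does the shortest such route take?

The Manhattan distance from K to N is |3−3| + |1−4| = 3, so at least 3 moves are needed.
A route of 3 moves achieves this: K → L → M → N.
Since 3 matches the lower bound, it is optimal.

3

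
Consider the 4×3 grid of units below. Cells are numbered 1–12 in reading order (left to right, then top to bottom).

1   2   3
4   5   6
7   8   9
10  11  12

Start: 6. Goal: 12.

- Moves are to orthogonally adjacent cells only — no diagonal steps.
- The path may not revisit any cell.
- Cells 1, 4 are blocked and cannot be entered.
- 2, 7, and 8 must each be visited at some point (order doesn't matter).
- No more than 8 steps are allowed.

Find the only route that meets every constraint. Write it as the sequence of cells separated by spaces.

Any route must reach 2, 7, and 8 and still end at 12 within 8 moves, so the order of the required stops is forced.
Route from 6: up 1 to 3, left 1 to 2, down 2 to 8, left 1 to 7, down 1 to 10, right 2 to 12 — 8 moves in all.
Check: all required cells visited; 8 ≤ 8 moves.

6 3 2 5 8 7 10 11 12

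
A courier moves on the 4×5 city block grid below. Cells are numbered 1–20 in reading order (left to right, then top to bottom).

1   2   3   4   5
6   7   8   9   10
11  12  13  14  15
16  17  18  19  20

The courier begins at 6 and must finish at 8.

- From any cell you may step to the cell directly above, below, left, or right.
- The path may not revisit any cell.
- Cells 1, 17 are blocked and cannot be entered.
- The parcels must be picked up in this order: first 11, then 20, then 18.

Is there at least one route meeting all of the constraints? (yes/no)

yes

One route that works: 6 → 11 → 12 → 7 → 2 → 3 → 4 → 9 → 14 → 15 → 20 → 19 → 18 → 13 → 8.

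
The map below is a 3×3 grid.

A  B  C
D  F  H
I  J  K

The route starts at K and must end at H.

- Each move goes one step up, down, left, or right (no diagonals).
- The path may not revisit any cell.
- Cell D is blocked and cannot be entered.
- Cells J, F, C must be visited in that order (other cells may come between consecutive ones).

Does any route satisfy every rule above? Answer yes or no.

One route that works: K → J → F → B → C → H.

yes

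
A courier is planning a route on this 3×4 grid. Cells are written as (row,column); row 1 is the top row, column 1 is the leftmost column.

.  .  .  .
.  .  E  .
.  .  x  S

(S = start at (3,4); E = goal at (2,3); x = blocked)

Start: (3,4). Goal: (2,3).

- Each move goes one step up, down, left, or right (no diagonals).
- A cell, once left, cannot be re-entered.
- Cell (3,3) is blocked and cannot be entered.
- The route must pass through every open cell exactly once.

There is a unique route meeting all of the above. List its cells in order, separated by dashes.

(3,4) - (2,4) - (1,4) - (1,3) - (1,2) - (1,1) - (2,1) - (3,1) - (3,2) - (2,2) - (2,3)

Need to visit all 11 open cells exactly once, starting at (3,4) and ending at (2,3).
Route from (3,4): 2× up (reaching (1,4)), 3× left (reaching (1,1)), 2× down (reaching (3,1)), right to (3,2), up to (2,2), right to (2,3) — 10 moves in all.
Check: all 11 open cells covered.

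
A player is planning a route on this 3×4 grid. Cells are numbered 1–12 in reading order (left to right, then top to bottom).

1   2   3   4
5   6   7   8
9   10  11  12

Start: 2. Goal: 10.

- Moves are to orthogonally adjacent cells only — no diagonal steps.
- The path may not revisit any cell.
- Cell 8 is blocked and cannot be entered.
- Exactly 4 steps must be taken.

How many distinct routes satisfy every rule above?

Need simple routes of exactly 4 moves from 2 to 10 (Manhattan distance 2, so 1 moves are spent on a detour and 1 undoing it).
Enumerating: 2 6 5 9 10 | 2 6 7 11 10 | 2 1 5 9 10 | 2 1 5 6 10 | 2 3 7 11 10 | 2 3 7 6 10.
That gives 6 routes.

6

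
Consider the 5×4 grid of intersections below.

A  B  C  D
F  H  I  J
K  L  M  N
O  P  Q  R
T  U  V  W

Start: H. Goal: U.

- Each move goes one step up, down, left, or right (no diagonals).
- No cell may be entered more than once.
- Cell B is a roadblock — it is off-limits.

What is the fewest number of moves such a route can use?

3

The Manhattan distance from H to U is |2−5| + |2−2| = 3, so at least 3 moves are needed.
A route of 3 moves achieves this: H → L → P → U.
Since 3 matches the lower bound, it is optimal.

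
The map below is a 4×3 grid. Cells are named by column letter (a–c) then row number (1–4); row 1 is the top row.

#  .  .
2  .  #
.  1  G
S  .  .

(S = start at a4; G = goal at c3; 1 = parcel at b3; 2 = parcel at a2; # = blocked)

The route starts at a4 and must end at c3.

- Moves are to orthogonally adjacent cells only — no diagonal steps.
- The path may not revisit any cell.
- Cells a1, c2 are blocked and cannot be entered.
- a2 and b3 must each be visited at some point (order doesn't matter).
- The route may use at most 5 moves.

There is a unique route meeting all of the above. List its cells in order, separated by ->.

a4 -> a3 -> a2 -> b2 -> b3 -> c3

The budget equals the shortest possible length, so every move has to be on a shortest route through the required cells.
Route from a4: up 2 to a2, right 1 to b2, down 1 to b3, right 1 to c3 — 5 moves in all.
Check: all required cells visited; 5 ≤ 5 moves.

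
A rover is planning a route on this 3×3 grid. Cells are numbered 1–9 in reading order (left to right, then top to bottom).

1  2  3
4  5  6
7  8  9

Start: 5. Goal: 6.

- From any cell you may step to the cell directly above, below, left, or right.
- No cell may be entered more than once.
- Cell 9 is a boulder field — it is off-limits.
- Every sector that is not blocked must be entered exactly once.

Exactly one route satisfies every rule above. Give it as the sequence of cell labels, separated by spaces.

5 8 7 4 1 2 3 6

Need to visit all 8 open cells exactly once, starting at 5 and ending at 6.
Cell 3 has only two open neighbours (6 and 2), so the path must pass straight through it: one of those is the cell it's entered from and the other is where it exits.
Route from 5: down 1 to 8, left 1 to 7, up 2 to 1, right 2 to 3, down 1 to 6 — 7 moves in all.
Check: all 8 open cells covered.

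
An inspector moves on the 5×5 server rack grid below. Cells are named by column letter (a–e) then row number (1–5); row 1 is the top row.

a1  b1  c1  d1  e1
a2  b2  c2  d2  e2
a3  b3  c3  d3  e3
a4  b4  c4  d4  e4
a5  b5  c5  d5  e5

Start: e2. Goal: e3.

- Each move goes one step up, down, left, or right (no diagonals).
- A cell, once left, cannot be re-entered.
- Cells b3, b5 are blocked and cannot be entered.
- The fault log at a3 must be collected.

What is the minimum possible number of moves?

11

Any route passes through a3 somewhere between e2 and e3. Summing Manhattan distances along the two legs (e2 → a3 → e3) gives a lower bound of 5 + 4 = 9 moves.
That bound ignores the blocked cells. Measuring each leg by the fewest moves that actually steer around them (e2→a3: 5; a3→e3: 6) raises the lower bound to 11.
A route of 11 moves exists: e2 → d2 → c2 → b2 → a2 → a3 → a4 → b4 → c4 → c3 → d3 → e3.
Since 11 matches that lower bound, it is optimal.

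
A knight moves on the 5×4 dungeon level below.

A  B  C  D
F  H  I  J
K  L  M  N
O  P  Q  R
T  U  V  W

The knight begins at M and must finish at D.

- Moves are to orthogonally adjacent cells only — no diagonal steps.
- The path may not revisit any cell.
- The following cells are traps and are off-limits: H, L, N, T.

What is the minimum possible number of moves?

3

The Manhattan distance from M to D is |3−1| + |3−4| = 3, so at least 3 moves are needed.
A route of 3 moves achieves this: M → I → C → D.
Since 3 matches the lower bound, it is optimal.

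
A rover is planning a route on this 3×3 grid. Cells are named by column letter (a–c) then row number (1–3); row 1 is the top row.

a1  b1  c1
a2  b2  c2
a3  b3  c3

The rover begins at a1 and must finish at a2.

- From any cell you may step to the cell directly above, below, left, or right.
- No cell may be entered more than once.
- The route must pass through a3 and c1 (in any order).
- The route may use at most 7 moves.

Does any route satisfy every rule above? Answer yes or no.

One route that works: a1 → b1 → c1 → c2 → c3 → b3 → a3 → a2.

yes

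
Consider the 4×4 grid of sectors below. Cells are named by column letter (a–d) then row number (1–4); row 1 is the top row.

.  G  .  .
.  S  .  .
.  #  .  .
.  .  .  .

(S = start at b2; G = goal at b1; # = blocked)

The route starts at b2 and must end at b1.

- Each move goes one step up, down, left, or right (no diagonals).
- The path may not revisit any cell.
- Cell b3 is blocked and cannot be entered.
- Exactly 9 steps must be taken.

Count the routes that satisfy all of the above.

Need simple routes of exactly 9 moves from b2 to b1 (Manhattan distance 1, so 4 moves are spent on a detour and 4 undoing it).
Enumerating: b2 a2 a3 a4 b4 c4 c3 c2 c1 b1 | b2 c2 c3 c4 b4 a4 a3 a2 a1 b1 | b2 c2 c3 c4 d4 d3 d2 d1 c1 b1.
That gives 3 routes.

3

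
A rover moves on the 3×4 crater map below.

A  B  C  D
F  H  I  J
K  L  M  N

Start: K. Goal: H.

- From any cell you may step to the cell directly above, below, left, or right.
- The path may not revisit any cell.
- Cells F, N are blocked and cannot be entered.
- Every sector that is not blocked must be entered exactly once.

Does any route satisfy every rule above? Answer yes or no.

no

Cell A has only one open neighbour but is neither the start nor the goal, so a Hamiltonian route would have to both enter and leave it through the same neighbour — impossible without revisiting.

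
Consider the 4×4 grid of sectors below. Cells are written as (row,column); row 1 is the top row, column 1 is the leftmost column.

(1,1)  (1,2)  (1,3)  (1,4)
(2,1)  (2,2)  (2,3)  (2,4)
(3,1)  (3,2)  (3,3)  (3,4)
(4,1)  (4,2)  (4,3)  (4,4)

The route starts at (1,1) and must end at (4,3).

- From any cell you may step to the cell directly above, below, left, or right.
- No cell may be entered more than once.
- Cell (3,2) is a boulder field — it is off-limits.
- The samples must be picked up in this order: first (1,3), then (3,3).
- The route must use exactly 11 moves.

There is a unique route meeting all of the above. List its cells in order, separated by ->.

(1,1) -> (2,1) -> (2,2) -> (1,2) -> (1,3) -> (1,4) -> (2,4) -> (2,3) -> (3,3) -> (3,4) -> (4,4) -> (4,3)

The waypoints must appear in the order (1,3), (3,3), with no cell reused.
Route from (1,1): down to (2,1), right to (2,2), up to (1,2), 2× right (reaching (1,4)), down to (2,4), left to (2,3), down to (3,3), right to (3,4), down to (4,4), left to (4,3) — 11 moves in all.
Check: order respected ((1,3) at step 4, (3,3) at step 8); 11 moves as required.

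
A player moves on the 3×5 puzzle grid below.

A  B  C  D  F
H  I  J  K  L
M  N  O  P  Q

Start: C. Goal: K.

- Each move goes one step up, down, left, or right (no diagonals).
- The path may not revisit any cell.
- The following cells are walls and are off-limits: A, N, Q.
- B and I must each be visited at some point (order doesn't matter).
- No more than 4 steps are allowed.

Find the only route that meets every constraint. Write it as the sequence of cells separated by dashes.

Any route must reach B and I and still end at K within 4 moves, so the order of the required stops is forced.
Route from C: left to B, down to I, 2× right (reaching K) — 4 moves in all.
Check: all required cells visited; 4 ≤ 4 moves.

C - B - I - J - K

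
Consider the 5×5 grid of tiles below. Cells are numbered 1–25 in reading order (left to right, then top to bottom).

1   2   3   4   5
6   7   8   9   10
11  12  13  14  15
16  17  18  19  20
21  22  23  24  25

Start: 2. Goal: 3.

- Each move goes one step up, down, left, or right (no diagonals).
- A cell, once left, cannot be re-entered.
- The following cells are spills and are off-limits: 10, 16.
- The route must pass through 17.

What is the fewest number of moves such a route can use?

7

Any route passes through 17 somewhere between 2 and 3. Summing Manhattan distances along the two legs (2 → 17 → 3) gives a lower bound of 3 + 4 = 7 moves.
A route of 7 moves achieves this: 2 → 7 → 12 → 17 → 18 → 13 → 8 → 3.
Since 7 matches the lower bound, it is optimal.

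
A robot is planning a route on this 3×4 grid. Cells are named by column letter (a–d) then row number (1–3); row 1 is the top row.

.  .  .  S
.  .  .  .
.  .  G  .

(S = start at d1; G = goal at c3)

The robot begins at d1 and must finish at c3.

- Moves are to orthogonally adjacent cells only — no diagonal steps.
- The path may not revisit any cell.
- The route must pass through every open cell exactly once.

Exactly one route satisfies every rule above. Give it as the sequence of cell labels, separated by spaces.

Need to visit all 12 open cells exactly once, starting at d1 and ending at c3.
Cell a1 has only two open neighbours (a2 and b1), so the path must pass straight through it: one of those is the cell it's entered from and the other is where it exits.
Route from d1: 3× left (reaching a1), 2× down (reaching a3), right to b3, up to b2, 2× right (reaching d2), down to d3, left to c3 — 11 moves in all.
Check: all 12 open cells covered.

d1 c1 b1 a1 a2 a3 b3 b2 c2 d2 d3 c3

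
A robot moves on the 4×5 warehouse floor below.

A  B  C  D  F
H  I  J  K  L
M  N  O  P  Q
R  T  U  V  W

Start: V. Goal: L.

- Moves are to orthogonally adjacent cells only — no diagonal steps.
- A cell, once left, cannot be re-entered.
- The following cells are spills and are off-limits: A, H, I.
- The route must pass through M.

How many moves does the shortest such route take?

Any route passes through M somewhere between V and L. Summing Manhattan distances along the two legs (V → M → L) gives a lower bound of 4 + 5 = 9 moves.
A route of 9 moves achieves this: V → U → T → R → M → N → O → J → K → L.
Since 9 matches the lower bound, it is optimal.

9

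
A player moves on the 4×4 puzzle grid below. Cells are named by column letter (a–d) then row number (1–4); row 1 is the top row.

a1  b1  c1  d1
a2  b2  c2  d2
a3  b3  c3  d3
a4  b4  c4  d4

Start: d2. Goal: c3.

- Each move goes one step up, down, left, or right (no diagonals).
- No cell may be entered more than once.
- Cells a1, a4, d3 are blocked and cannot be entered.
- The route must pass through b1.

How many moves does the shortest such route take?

Any route passes through b1 somewhere between d2 and c3. Summing Manhattan distances along the two legs (d2 → b1 → c3) gives a lower bound of 3 + 3 = 6 moves.
A route of 6 moves achieves this: d2 → d1 → c1 → b1 → b2 → b3 → c3.
Since 6 matches the lower bound, it is optimal.

6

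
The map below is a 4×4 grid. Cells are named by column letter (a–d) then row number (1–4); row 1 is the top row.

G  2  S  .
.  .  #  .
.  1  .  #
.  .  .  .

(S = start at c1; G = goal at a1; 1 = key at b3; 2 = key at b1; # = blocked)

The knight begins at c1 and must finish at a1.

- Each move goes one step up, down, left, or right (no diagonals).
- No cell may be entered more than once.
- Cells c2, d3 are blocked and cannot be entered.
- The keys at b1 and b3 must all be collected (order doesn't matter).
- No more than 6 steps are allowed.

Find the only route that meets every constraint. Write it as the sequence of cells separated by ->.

The budget equals the shortest possible length, so every move has to be on a shortest route through the required cells.
Route from c1: left 1 to b1, down 2 to b3, left 1 to a3, up 2 to a1 — 6 moves in all.
Check: all required cells visited; 6 ≤ 6 moves.

c1 -> b1 -> b2 -> b3 -> a3 -> a2 -> a1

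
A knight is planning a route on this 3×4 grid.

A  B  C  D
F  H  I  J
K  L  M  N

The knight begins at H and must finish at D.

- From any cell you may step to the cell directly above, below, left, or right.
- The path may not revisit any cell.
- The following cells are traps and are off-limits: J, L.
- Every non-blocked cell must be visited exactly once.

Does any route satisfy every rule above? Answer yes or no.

Cell K has only one open neighbour but is neither the start nor the goal, so a Hamiltonian route would have to both enter and leave it through the same neighbour — impossible without revisiting.

no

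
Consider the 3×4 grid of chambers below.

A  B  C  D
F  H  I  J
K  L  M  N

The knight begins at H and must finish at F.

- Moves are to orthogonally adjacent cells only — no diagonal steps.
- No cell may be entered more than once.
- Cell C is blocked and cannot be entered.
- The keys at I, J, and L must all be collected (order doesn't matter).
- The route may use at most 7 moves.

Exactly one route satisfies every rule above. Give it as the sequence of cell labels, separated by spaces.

The budget equals the shortest possible length, so every move has to be on a shortest route through the required cells.
Route from H: 2× right (reaching J), down to N, 3× left (reaching K), up to F — 7 moves in all.
Check: all required cells visited; 7 ≤ 7 moves.

H I J N M L K F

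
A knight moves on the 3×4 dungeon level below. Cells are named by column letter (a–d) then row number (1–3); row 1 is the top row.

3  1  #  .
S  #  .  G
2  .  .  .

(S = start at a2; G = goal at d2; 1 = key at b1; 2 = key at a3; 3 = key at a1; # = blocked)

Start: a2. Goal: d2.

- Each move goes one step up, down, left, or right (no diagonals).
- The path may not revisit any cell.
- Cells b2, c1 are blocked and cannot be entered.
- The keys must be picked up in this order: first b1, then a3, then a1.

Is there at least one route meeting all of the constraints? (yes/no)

b1 must be visited but has only one open neighbour (a1), and it is neither the start nor the goal — the route would have to enter and leave through a1, re-entering it.

no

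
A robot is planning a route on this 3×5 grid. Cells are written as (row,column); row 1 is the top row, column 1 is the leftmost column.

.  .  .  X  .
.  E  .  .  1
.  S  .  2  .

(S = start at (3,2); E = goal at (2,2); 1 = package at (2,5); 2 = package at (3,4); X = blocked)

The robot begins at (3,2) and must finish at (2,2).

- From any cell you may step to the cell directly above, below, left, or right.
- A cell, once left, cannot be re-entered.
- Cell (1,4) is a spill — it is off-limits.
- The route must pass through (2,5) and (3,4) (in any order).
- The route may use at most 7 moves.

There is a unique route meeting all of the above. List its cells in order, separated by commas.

The budget equals the shortest possible length, so every move has to be on a shortest route through the required cells.
Route from (3,2): 3× right (reaching (3,5)), up to (2,5), 3× left (reaching (2,2)) — 7 moves in all.
Check: all required cells visited; 7 ≤ 7 moves.

(3,2), (3,3), (3,4), (3,5), (2,5), (2,4), (2,3), (2,2)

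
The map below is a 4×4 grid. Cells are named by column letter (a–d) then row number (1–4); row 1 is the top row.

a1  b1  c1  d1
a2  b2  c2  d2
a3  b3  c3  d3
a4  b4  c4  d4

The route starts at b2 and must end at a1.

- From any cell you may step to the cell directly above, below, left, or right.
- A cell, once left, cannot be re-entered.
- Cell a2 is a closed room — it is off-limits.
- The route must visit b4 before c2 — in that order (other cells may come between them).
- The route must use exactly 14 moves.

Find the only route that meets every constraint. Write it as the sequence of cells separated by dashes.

b2 - b3 - a3 - a4 - b4 - c4 - d4 - d3 - c3 - c2 - d2 - d1 - c1 - b1 - a1

The waypoints must appear in the order b4, c2, with no cell reused.
Route from b2: down to b3, left to a3, down to a4, 3× right (reaching d4), up to d3, left to c3, up to c2, right to d2, up to d1, 3× left (reaching a1) — 14 moves in all.
Check: order respected (b4 at step 4, c2 at step 9); 14 moves as required.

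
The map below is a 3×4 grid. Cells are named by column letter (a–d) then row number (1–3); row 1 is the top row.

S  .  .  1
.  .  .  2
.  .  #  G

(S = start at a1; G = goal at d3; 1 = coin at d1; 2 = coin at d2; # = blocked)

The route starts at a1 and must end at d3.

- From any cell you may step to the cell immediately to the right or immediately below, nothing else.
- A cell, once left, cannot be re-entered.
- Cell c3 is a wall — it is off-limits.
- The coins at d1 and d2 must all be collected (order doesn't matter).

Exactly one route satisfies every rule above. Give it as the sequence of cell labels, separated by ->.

Moves only go right or down, so the column and row indices never decrease.
Route from a1: 3× right (reaching d1), 2× down (reaching d3) — 5 moves in all.
Check: all required cells visited.

a1 -> b1 -> c1 -> d1 -> d2 -> d3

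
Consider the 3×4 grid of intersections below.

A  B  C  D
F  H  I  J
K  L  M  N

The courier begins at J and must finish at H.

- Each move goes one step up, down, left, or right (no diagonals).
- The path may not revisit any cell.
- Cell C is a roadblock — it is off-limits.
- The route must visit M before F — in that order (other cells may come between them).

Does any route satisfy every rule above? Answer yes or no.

One route that works: J → N → M → L → K → F → H.

yes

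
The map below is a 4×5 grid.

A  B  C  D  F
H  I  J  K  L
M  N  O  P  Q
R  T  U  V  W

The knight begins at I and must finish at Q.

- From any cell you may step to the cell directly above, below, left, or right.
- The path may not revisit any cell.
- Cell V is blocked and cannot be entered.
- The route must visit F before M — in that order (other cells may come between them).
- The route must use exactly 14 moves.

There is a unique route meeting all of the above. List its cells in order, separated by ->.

The waypoints must appear in the order F, M, with no cell reused.
Route from I: 3× right (reaching L), up to F, 4× left (reaching A), 2× down (reaching M), 4× right (reaching Q) — 14 moves in all.
Check: order respected (F at step 4, M at step 10); 14 moves as required.

I -> J -> K -> L -> F -> D -> C -> B -> A -> H -> M -> N -> O -> P -> Q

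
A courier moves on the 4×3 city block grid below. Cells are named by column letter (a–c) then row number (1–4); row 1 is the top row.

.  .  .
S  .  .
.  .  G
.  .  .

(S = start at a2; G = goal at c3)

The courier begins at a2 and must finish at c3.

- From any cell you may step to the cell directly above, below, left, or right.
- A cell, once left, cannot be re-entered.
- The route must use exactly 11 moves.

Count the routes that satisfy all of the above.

Need simple routes of exactly 11 moves from a2 to c3 (Manhattan distance 3, so 4 moves are spent on a detour and 4 undoing it).
Enumerating: a2 a1 b1 c1 c2 b2 b3 a3 a4 b4 c4 c3.
That gives 1 route.

1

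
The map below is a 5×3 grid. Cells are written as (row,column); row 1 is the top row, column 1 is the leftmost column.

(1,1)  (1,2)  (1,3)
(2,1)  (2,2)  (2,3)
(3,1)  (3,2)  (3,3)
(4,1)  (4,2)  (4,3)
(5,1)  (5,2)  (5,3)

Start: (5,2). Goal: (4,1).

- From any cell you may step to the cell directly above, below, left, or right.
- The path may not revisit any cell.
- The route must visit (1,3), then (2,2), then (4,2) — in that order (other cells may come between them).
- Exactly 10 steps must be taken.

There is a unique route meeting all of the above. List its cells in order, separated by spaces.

The waypoints must appear in the order (1,3), (2,2), (4,2), with no cell reused.
Route from (5,2): right to (5,3), 4× up (reaching (1,3)), left to (1,2), 3× down (reaching (4,2)), left to (4,1) — 10 moves in all.
Check: order respected ((1,3) at step 5, (2,2) at step 7, (4,2) at step 9); 10 moves as required.

(5,2) (5,3) (4,3) (3,3) (2,3) (1,3) (1,2) (2,2) (3,2) (4,2) (4,1)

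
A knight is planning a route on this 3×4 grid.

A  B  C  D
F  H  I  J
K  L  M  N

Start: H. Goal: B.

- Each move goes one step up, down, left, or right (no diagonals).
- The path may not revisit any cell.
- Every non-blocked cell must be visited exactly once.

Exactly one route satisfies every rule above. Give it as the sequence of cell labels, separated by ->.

Need to visit all 12 open cells exactly once, starting at H and ending at B.
Cell K has only two open neighbours (F and L), so the path must pass straight through it: one of those is the cell it's entered from and the other is where it exits.
Route from H: right to I, up to C, right to D, 2× down (reaching N), 3× left (reaching K), 2× up (reaching A), right to B — 11 moves in all.
Check: all 12 open cells covered.

H -> I -> C -> D -> J -> N -> M -> L -> K -> F -> A -> B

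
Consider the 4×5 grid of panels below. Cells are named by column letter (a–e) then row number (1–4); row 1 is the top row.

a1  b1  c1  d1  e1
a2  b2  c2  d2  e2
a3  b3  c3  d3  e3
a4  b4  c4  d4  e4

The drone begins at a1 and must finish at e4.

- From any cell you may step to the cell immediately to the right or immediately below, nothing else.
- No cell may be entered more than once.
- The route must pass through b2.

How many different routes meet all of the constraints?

A right/down-only route from a1 to e4 makes exactly 3 down-moves and 4 right-moves in some order.
With no other constraints that would be C(7,3) = 35 routes.
Split at b2 and multiply the segment counts: a1→b2: 2; b2→e4: 10; product = 20.
That gives 20 routes.

20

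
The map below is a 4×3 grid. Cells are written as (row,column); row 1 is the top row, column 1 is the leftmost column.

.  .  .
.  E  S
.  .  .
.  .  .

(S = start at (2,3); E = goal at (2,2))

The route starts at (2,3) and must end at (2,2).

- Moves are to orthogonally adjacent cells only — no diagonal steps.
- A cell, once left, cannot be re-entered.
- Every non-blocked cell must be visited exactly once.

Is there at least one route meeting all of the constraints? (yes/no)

yes

One route that works: (2,3) → (1,3) → (1,2) → (1,1) → (2,1) → (3,1) → (4,1) → (4,2) → (4,3) → (3,3) → (3,2) → (2,2).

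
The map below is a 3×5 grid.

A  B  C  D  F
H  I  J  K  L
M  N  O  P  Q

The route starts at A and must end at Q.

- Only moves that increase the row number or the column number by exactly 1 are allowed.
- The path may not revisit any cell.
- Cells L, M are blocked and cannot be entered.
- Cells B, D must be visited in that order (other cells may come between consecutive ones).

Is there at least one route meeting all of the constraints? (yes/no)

yes

One route that works: A → B → C → D → K → P → Q.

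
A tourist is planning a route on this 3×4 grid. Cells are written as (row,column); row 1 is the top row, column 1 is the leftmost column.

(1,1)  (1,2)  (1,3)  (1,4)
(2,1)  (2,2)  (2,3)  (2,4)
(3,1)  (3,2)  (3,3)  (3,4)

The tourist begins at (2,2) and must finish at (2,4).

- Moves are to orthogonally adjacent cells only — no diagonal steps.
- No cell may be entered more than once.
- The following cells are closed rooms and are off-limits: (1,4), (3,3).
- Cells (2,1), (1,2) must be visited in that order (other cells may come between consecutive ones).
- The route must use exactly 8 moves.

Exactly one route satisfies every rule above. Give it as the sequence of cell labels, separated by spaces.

(2,2) (3,2) (3,1) (2,1) (1,1) (1,2) (1,3) (2,3) (2,4)

The waypoints must appear in the order (2,1), (1,2), with no cell reused.
Route from (2,2): down 1 to (3,2), left 1 to (3,1), up 2 to (1,1), right 2 to (1,3), down 1 to (2,3), right 1 to (2,4) — 8 moves in all.
Check: order respected ((2,1) at step 3, (1,2) at step 5); 8 moves as required.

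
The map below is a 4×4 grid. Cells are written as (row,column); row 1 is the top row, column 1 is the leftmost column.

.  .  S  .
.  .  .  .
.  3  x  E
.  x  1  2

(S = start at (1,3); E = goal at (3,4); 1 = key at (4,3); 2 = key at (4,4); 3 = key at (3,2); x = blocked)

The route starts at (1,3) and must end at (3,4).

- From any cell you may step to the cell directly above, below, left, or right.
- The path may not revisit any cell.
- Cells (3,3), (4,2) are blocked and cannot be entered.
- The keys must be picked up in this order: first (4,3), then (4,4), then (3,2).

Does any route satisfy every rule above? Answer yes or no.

(4,3) must be visited but has only one open neighbour ((4,4)), and it is neither the start nor the goal — the route would have to enter and leave through (4,4), re-entering it.

no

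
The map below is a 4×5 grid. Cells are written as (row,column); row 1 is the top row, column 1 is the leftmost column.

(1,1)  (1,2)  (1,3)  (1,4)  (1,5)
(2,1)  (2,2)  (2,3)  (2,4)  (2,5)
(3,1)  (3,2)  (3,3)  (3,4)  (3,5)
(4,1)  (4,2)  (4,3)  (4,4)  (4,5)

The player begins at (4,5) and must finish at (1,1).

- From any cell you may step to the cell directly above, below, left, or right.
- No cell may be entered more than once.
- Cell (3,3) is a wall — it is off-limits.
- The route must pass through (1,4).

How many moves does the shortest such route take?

7

Any route passes through (1,4) somewhere between (4,5) and (1,1). Summing Manhattan distances along the two legs ((4,5) → (1,4) → (1,1)) gives a lower bound of 4 + 3 = 7 moves.
A route of 7 moves achieves this: (4,5) → (3,5) → (2,5) → (1,5) → (1,4) → (1,3) → (1,2) → (1,1).
Since 7 matches the lower bound, it is optimal.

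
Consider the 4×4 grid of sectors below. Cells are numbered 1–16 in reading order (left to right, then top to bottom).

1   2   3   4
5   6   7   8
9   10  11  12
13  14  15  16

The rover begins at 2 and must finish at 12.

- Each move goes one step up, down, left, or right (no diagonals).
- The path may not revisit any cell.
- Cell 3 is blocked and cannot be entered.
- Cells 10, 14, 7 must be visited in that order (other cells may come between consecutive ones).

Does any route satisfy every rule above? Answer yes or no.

One route that works: 2 → 6 → 10 → 14 → 15 → 11 → 7 → 8 → 12.

yes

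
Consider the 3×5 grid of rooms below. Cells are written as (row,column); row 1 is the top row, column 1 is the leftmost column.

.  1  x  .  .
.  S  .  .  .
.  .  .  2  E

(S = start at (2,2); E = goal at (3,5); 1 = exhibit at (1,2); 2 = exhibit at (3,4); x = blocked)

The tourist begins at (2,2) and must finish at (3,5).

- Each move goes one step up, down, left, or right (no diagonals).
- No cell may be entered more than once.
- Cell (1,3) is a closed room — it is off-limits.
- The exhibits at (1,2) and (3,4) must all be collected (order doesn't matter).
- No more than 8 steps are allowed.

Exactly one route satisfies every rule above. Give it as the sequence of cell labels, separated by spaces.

Any route must reach (1,2) and (3,4) and still end at (3,5) within 8 moves, so the order of the required stops is forced.
Route from (2,2): up 1 to (1,2), left 1 to (1,1), down 2 to (3,1), right 4 to (3,5) — 8 moves in all.
Check: all required cells visited; 8 ≤ 8 moves.

(2,2) (1,2) (1,1) (2,1) (3,1) (3,2) (3,3) (3,4) (3,5)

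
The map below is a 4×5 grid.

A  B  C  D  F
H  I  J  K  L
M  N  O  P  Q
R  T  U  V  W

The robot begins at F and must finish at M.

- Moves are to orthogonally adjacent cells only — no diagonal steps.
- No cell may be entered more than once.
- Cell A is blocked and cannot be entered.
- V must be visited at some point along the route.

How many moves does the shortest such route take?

Any route passes through V somewhere between F and M. Summing Manhattan distances along the two legs (F → V → M) gives a lower bound of 4 + 4 = 8 moves.
A route of 8 moves achieves this: F → L → Q → W → V → P → O → N → M.
Since 8 matches the lower bound, it is optimal.

8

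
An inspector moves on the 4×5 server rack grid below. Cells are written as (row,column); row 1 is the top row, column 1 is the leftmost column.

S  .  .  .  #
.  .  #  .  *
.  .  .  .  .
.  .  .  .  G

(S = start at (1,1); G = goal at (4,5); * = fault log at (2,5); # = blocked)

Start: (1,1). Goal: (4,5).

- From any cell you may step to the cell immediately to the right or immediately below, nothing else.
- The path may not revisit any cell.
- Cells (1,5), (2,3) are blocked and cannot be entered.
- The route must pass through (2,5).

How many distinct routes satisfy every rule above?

1

A right/down-only route from (1,1) to (4,5) makes exactly 3 down-moves and 4 right-moves in some order.
With no other constraints that would be C(7,3) = 35 routes.
Split at (2,5) and multiply the segment counts (each segment already excludes blocked cells): (1,1)→(2,5): 1; (2,5)→(4,5): 1; product = 1.
That gives 1 route.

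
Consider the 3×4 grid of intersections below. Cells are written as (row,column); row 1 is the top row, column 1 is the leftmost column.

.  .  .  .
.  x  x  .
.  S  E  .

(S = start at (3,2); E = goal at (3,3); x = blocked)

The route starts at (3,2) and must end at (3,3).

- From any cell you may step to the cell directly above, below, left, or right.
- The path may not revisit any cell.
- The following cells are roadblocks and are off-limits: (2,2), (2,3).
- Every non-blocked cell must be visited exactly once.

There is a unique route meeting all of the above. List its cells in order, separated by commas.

(3,2), (3,1), (2,1), (1,1), (1,2), (1,3), (1,4), (2,4), (3,4), (3,3)

Need to visit all 10 open cells exactly once, starting at (3,2) and ending at (3,3).
Cell (2,4) has only two open neighbours ((1,4) and (3,4)), so the path must pass straight through it: one of those is the cell it's entered from and the other is where it exits.
Route from (3,2): left to (3,1), 2× up (reaching (1,1)), 3× right (reaching (1,4)), 2× down (reaching (3,4)), left to (3,3) — 9 moves in all.
Check: all 10 open cells covered.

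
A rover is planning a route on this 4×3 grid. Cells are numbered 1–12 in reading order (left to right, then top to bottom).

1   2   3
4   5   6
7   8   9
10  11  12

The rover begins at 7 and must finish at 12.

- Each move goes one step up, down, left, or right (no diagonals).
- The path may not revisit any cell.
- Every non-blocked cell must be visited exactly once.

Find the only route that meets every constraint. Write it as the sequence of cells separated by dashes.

7 - 10 - 11 - 8 - 5 - 4 - 1 - 2 - 3 - 6 - 9 - 12

Need to visit all 12 open cells exactly once, starting at 7 and ending at 12.
Route from 7: down 1 to 10, right 1 to 11, up 2 to 5, left 1 to 4, up 1 to 1, right 2 to 3, down 3 to 12 — 11 moves in all.
Check: all 12 open cells covered.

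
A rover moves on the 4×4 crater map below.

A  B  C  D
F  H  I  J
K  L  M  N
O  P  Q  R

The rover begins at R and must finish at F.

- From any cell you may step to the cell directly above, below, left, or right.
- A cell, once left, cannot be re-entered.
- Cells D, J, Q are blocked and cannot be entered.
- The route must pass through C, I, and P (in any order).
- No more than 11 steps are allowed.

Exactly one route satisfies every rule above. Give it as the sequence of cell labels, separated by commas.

R, N, M, I, C, B, H, L, P, O, K, F

The budget equals the shortest possible length, so every move has to be on a shortest route through the required cells.
Route from R: up 1 to N, left 1 to M, up 2 to C, left 1 to B, down 3 to P, left 1 to O, up 2 to F — 11 moves in all.
Check: all required cells visited; 11 ≤ 11 moves.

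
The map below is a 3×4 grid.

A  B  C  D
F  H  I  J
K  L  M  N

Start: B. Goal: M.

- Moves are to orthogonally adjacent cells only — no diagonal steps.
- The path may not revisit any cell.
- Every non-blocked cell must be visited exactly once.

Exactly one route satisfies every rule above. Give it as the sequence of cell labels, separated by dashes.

Need to visit all 12 open cells exactly once, starting at B and ending at M.
Route from B: left to A, 2× down (reaching K), right to L, up to H, right to I, up to C, right to D, 2× down (reaching N), left to M — 11 moves in all.
Check: all 12 open cells covered.

B - A - F - K - L - H - I - C - D - J - N - M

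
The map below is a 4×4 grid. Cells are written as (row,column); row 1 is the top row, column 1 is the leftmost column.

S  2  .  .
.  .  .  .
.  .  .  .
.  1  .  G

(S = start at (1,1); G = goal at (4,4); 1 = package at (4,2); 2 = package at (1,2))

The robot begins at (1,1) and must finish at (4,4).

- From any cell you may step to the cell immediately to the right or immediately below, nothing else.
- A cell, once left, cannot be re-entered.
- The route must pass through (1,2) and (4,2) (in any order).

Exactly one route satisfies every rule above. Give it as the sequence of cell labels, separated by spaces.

Moves only go right or down, so the column and row indices never decrease.
Route from (1,1): right to (1,2), 3× down (reaching (4,2)), 2× right (reaching (4,4)) — 6 moves in all.
Check: all required cells visited.

(1,1) (1,2) (2,2) (3,2) (4,2) (4,3) (4,4)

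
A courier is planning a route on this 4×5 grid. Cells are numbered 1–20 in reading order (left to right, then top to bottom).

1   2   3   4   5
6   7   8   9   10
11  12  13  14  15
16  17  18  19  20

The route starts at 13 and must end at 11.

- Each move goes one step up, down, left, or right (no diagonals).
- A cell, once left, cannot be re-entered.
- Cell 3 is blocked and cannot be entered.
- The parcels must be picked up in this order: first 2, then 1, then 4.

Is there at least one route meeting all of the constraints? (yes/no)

no

Ignoring the required order, 9 revisit-free routes from 13 to 11 pass through all of 2, 1, and 4; the waypoint orders that occur are 4 → 2 → 1 (9) — never 2 → 1 → 4.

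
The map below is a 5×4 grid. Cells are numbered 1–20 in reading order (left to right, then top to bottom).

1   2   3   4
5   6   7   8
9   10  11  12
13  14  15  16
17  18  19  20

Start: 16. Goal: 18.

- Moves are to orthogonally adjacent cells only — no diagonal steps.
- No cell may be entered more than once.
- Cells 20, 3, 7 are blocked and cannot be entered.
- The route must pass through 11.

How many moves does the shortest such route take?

Any route passes through 11 somewhere between 16 and 18. Summing Manhattan distances along the two legs (16 → 11 → 18) gives a lower bound of 2 + 3 = 5 moves.
A route of 5 moves achieves this: 16 → 12 → 11 → 15 → 19 → 18.
Since 5 matches the lower bound, it is optimal.

5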